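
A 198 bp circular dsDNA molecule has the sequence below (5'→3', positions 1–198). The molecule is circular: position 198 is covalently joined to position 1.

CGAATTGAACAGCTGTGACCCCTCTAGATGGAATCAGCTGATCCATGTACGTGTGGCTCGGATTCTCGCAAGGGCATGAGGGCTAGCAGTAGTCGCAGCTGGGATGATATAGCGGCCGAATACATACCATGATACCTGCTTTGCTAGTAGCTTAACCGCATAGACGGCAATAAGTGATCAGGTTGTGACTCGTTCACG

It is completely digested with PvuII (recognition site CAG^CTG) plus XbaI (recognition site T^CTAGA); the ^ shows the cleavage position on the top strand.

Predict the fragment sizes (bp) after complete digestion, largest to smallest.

112, 61, 14, 11 bp

PvuII sites (CAGCTG) start at positions 10, 35, 96.
PvuII cuts after base 3 of each site, so after positions 12, 37, 98.
The XbaI site (TCTAGA) starts at position 23.
XbaI cuts after the first base of each site, so after position 23.
Combined cut positions: 12, 23, 37, 98.
Circular molecule, 4 cuts → 4 fragments:
  13–23 → 11 bp
  24–37 → 14 bp
  38–98 → 61 bp
  99–198 then 1–12 → 100 + 12 = 112 bp
Sorted largest to smallest: 112, 61, 14, 11 bp.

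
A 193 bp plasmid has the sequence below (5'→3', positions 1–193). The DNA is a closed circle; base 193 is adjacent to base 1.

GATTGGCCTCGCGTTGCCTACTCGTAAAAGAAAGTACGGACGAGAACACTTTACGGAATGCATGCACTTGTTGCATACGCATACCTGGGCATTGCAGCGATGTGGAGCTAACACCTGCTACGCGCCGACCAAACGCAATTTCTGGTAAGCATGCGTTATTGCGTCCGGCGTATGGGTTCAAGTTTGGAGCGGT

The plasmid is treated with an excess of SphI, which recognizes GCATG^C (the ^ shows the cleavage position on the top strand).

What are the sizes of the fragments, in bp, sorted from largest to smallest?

SphI sites (GCATGC) start at positions 60, 149.
SphI cuts after base 5 of each site (before the last base), so after positions 64, 153.
Circular molecule, 2 cuts → 2 fragments:
  65–153 → 89 bp
  154–193 then 1–64 → 40 + 64 = 104 bp
Sorted largest to smallest: 104, 89 bp.

104, 89 bp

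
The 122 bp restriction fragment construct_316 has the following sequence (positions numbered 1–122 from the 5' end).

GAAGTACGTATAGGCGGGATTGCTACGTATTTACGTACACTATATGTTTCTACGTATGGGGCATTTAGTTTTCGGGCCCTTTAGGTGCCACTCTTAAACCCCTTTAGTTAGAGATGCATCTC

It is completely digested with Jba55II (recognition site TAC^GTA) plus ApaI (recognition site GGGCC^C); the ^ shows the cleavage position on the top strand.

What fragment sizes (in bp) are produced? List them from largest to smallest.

Jba55II sites (TACGTA) start at positions 5, 24, 32, 51.
Jba55II cuts after base 3 of each site, so after positions 7, 26, 34, 53.
The ApaI site (GGGCCC) starts at position 74.
ApaI cuts after base 5 of each site (before the last base), so after position 78.
Combined cut positions: 7, 26, 34, 53, 78.
Linear molecule, 5 cuts → 6 fragments:
  1–7 → 7 bp
  8–26 → 19 bp
  27–34 → 8 bp
  35–53 → 19 bp
  54–78 → 25 bp
  79–122 → 44 bp
Sorted largest to smallest: 44, 25, 19, 19, 8, 7 bp.

44, 25, 19, 19, 8, 7 bp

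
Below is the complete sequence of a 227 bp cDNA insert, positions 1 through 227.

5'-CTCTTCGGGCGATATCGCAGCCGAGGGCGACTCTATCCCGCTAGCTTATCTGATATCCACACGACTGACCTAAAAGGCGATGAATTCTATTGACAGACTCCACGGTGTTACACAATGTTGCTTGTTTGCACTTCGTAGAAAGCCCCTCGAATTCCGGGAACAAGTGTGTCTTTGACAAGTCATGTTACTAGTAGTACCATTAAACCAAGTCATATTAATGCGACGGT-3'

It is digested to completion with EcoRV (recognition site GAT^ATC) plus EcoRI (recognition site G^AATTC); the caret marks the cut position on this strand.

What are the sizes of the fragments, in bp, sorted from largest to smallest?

EcoRV sites (GATATC) start at positions 11, 52.
EcoRV cuts after base 3 of each site, so after positions 13, 54.
EcoRI sites (GAATTC) start at positions 82, 149.
EcoRI cuts after the first base of each site, so after positions 82, 149.
Combined cut positions: 13, 54, 82, 149.
Linear molecule, 4 cuts → 5 fragments:
  1–13 → 13 bp
  14–54 → 41 bp
  55–82 → 28 bp
  83–149 → 67 bp
  150–227 → 78 bp
Sorted largest to smallest: 78, 67, 41, 28, 13 bp.

78, 67, 41, 28, 13 bp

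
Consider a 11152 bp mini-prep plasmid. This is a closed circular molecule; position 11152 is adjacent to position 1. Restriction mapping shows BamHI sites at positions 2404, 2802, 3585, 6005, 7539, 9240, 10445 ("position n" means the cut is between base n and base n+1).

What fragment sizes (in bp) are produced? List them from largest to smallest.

Circular molecule, 7 cuts → 7 fragments:
  2802 − 2404 = 398 bp
  3585 − 2802 = 783 bp
  6005 − 3585 = 2420 bp
  7539 − 6005 = 1534 bp
  9240 − 7539 = 1701 bp
  10445 − 9240 = 1205 bp
  wrap: 11152 − 10445 + 2404 = 3111 bp
Sorted largest to smallest: 3111, 2420, 1701, 1534, 1205, 783, 398 bp.

3111, 2420, 1701, 1534, 1205, 783, 398 bp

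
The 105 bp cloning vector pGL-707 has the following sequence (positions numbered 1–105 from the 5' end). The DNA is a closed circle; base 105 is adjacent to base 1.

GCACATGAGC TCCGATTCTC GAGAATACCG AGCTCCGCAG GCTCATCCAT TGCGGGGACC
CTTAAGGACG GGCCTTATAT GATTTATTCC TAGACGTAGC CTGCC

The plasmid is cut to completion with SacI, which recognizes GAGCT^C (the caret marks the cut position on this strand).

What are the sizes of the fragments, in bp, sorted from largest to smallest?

SacI sites (GAGCTC) start at positions 7, 30.
SacI cuts after base 5 of each site (before the last base), so after positions 11, 34.
Circular molecule, 2 cuts → 2 fragments:
  12–34 → 23 bp
  35–105 then 1–11 → 71 + 11 = 82 bp
Sorted largest to smallest: 82, 23 bp.

82, 23 bp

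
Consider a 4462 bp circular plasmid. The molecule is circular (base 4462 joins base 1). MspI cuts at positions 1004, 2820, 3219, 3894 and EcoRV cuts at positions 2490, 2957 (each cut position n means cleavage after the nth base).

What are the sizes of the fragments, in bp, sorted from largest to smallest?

Combined cut positions (sorted): 1004, 2490, 2820, 2957, 3219, 3894.
Circular molecule, 6 cuts → 6 fragments:
  2490 − 1004 = 1486 bp
  2820 − 2490 = 330 bp
  2957 − 2820 = 137 bp
  3219 − 2957 = 262 bp
  3894 − 3219 = 675 bp
  wrap: 4462 − 3894 + 1004 = 1572 bp
Sorted largest to smallest: 1572, 1486, 675, 330, 262, 137 bp.

1572, 1486, 675, 330, 262, 137 bp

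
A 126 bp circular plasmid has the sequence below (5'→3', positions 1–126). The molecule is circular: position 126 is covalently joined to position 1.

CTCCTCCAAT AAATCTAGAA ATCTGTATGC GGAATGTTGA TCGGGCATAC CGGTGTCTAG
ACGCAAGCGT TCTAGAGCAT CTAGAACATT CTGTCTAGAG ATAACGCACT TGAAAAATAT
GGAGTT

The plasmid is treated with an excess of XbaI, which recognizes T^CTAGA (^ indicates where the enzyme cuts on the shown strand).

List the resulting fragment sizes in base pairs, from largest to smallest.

XbaI sites (TCTAGA) start at positions 14, 56, 71, 80, 94.
XbaI cuts after the first base of each site, so after positions 14, 56, 71, 80, 94.
Circular molecule, 5 cuts → 5 fragments:
  15–56 → 42 bp
  57–71 → 15 bp
  72–80 → 9 bp
  81–94 → 14 bp
  95–126 then 1–14 → 32 + 14 = 46 bp
Sorted largest to smallest: 46, 42, 15, 14, 9 bp.

46, 42, 15, 14, 9 bp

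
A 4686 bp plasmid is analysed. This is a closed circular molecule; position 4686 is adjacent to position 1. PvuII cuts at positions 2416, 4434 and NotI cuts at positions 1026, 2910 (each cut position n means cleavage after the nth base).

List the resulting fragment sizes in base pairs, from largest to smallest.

Combined cut positions (sorted): 1026, 2416, 2910, 4434.
Circular molecule, 4 cuts → 4 fragments:
  2416 − 1026 = 1390 bp
  2910 − 2416 = 494 bp
  4434 − 2910 = 1524 bp
  wrap: 4686 − 4434 + 1026 = 1278 bp
Sorted largest to smallest: 1524, 1390, 1278, 494 bp.

1524, 1390, 1278, 494 bp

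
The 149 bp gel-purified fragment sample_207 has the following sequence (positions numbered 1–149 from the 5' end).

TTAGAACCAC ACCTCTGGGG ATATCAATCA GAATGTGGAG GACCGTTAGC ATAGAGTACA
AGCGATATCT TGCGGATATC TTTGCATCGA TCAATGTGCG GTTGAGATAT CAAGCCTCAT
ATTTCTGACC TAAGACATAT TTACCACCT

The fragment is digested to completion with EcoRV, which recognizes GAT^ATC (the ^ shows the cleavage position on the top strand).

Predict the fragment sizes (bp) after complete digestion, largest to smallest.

44, 41, 31, 22, 11 bp

EcoRV sites (GATATC) start at positions 20, 64, 75, 106.
EcoRV cuts after base 3 of each site, so after positions 22, 66, 77, 108.
Linear molecule, 4 cuts → 5 fragments:
  1–22 → 22 bp
  23–66 → 44 bp
  67–77 → 11 bp
  78–108 → 31 bp
  109–149 → 41 bp
Sorted largest to smallest: 44, 41, 31, 22, 11 bp.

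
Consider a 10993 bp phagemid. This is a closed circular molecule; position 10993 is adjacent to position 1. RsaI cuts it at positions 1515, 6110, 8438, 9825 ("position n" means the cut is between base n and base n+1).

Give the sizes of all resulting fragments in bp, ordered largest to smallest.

4595, 2683, 2328, 1387 bp

Circular molecule, 4 cuts → 4 fragments:
  6110 − 1515 = 4595 bp
  8438 − 6110 = 2328 bp
  9825 − 8438 = 1387 bp
  wrap: 10993 − 9825 + 1515 = 2683 bp
Sorted largest to smallest: 4595, 2683, 2328, 1387 bp.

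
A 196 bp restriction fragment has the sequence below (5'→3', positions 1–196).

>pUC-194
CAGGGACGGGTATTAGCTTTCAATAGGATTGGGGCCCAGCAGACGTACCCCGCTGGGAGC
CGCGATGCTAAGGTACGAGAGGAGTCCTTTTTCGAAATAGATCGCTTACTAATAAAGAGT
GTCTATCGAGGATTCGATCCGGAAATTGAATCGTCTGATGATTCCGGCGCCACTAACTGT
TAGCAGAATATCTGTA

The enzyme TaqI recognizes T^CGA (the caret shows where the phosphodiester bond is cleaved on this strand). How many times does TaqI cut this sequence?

TCGA occurs starting at positions 92, 126, 134.
TaqI cuts at 3 sites.

3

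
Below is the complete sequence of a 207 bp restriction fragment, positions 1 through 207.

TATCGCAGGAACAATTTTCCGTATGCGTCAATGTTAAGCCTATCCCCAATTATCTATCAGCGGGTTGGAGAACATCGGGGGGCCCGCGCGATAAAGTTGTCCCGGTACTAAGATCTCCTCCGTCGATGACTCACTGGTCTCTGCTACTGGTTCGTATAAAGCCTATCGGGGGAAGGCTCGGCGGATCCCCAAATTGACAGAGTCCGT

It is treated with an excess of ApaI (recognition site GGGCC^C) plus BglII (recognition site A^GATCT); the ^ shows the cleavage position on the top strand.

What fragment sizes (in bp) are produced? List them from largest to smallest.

96, 84, 27 bp

The ApaI site (GGGCCC) starts at position 80.
ApaI cuts after base 5 of each site (before the last base), so after position 84.
The BglII site (AGATCT) starts at position 111.
BglII cuts after the first base of each site, so after position 111.
Combined cut positions: 84, 111.
Linear molecule, 2 cuts → 3 fragments:
  1–84 → 84 bp
  85–111 → 27 bp
  112–207 → 96 bp
Sorted largest to smallest: 96, 84, 27 bp.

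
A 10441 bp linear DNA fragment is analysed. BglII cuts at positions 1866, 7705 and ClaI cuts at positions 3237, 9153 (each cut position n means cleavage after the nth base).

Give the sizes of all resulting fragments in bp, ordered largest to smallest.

Combined cut positions (sorted): 1866, 3237, 7705, 9153.
Linear molecule, 4 cuts → 5 fragments:
  1866 − 0 = 1866 bp
  3237 − 1866 = 1371 bp
  7705 − 3237 = 4468 bp
  9153 − 7705 = 1448 bp
  10441 − 9153 = 1288 bp
Sorted largest to smallest: 4468, 1866, 1448, 1371, 1288 bp.

4468, 1866, 1448, 1371, 1288 bp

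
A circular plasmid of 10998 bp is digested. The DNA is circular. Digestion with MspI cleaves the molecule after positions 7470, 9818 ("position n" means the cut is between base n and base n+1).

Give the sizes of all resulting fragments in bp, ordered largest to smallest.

8650, 2348 bp

Circular molecule, 2 cuts → 2 fragments:
  9818 − 7470 = 2348 bp
  wrap: 10998 − 9818 + 7470 = 8650 bp
Sorted largest to smallest: 8650, 2348 bp.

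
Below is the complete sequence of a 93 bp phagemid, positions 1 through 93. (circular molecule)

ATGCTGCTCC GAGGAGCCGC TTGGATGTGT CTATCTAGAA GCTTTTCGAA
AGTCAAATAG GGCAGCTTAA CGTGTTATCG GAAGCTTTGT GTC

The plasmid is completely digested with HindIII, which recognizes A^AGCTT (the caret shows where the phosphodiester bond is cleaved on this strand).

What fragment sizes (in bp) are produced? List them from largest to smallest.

HindIII sites (AAGCTT) start at positions 39, 82.
HindIII cuts after the first base of each site, so after positions 39, 82.
Circular molecule, 2 cuts → 2 fragments:
  40–82 → 43 bp
  83–93 then 1–39 → 11 + 39 = 50 bp
Sorted largest to smallest: 50, 43 bp.

50, 43 bp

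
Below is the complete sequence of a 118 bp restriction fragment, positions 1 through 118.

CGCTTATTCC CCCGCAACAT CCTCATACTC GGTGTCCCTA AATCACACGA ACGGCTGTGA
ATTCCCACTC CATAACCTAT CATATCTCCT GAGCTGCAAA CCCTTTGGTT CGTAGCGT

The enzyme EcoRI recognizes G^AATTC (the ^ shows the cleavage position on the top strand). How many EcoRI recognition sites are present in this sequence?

GAATTC occurs starting at position 59.
EcoRI cuts at 1 site.

1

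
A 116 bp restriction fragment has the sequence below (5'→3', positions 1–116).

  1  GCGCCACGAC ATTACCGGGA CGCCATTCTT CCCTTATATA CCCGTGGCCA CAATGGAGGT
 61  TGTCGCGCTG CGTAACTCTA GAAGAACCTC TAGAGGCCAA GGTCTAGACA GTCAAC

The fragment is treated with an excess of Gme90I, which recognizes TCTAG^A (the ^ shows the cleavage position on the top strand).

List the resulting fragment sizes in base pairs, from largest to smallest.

81, 14, 12, 9 bp

Gme90I sites (TCTAGA) start at positions 77, 89, 103.
Gme90I cuts after base 5 of each site (before the last base), so after positions 81, 93, 107.
Linear molecule, 3 cuts → 4 fragments:
  1–81 → 81 bp
  82–93 → 12 bp
  94–107 → 14 bp
  108–116 → 9 bp
Sorted largest to smallest: 81, 14, 12, 9 bp.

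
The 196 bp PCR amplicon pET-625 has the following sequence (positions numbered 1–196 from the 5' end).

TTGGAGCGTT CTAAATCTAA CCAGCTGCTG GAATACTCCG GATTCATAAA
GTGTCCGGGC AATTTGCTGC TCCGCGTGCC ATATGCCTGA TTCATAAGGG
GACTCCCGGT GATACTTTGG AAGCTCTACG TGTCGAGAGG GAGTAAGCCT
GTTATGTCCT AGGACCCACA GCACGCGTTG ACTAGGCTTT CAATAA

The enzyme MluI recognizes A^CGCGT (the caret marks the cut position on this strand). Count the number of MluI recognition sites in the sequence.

1

ACGCGT occurs starting at position 173.
MluI cuts at 1 site.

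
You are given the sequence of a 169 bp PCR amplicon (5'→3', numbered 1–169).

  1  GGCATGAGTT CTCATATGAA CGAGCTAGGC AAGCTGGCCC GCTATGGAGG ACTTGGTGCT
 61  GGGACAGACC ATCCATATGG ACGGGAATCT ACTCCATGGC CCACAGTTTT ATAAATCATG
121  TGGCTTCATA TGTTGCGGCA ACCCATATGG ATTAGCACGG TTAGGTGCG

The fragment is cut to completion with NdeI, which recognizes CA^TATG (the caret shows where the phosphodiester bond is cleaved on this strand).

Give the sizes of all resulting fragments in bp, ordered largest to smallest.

61, 53, 24, 17, 14 bp

NdeI sites (CATATG) start at positions 13, 74, 127, 144.
NdeI cuts after base 2 of each site, so after positions 14, 75, 128, 145.
Linear molecule, 4 cuts → 5 fragments:
  1–14 → 14 bp
  15–75 → 61 bp
  76–128 → 53 bp
  129–145 → 17 bp
  146–169 → 24 bp
Sorted largest to smallest: 61, 53, 24, 17, 14 bp.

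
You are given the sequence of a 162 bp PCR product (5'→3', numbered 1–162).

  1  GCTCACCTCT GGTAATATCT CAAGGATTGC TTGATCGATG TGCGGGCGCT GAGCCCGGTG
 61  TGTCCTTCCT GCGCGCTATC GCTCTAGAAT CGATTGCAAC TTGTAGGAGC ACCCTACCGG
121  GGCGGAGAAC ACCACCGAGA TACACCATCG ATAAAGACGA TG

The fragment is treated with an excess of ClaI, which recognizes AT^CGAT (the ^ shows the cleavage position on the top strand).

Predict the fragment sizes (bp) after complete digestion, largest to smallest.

ClaI sites (ATCGAT) start at positions 34, 89, 147.
ClaI cuts after base 2 of each site, so after positions 35, 90, 148.
Linear molecule, 3 cuts → 4 fragments:
  1–35 → 35 bp
  36–90 → 55 bp
  91–148 → 58 bp
  149–162 → 14 bp
Sorted largest to smallest: 58, 55, 35, 14 bp.

58, 55, 35, 14 bp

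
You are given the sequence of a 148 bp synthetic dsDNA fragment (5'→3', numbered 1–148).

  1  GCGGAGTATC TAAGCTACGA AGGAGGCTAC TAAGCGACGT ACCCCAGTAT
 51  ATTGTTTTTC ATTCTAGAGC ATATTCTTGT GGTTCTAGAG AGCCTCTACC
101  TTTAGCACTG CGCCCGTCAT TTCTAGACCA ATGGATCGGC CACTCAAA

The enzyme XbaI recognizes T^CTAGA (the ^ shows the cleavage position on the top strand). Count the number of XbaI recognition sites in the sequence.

TCTAGA occurs starting at positions 63, 84, 122.
XbaI cuts at 3 sites.

3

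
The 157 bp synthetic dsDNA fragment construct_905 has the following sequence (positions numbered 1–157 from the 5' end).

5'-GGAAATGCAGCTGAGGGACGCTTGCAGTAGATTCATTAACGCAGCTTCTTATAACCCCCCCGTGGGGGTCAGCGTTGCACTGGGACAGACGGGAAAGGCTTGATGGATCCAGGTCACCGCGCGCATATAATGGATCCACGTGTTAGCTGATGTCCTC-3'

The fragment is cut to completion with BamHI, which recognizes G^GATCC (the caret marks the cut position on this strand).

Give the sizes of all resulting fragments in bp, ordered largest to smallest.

105, 27, 25 bp

BamHI sites (GGATCC) start at positions 105, 132.
BamHI cuts after the first base of each site, so after positions 105, 132.
Linear molecule, 2 cuts → 3 fragments:
  1–105 → 105 bp
  106–132 → 27 bp
  133–157 → 25 bp
Sorted largest to smallest: 105, 27, 25 bp.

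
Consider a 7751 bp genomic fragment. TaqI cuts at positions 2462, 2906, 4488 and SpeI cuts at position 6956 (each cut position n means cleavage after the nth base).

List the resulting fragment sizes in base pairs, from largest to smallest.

2468, 2462, 1582, 795, 444 bp

Combined cut positions (sorted): 2462, 2906, 4488, 6956.
Linear molecule, 4 cuts → 5 fragments:
  2462 − 0 = 2462 bp
  2906 − 2462 = 444 bp
  4488 − 2906 = 1582 bp
  6956 − 4488 = 2468 bp
  7751 − 6956 = 795 bp
Sorted largest to smallest: 2468, 2462, 1582, 795, 444 bp.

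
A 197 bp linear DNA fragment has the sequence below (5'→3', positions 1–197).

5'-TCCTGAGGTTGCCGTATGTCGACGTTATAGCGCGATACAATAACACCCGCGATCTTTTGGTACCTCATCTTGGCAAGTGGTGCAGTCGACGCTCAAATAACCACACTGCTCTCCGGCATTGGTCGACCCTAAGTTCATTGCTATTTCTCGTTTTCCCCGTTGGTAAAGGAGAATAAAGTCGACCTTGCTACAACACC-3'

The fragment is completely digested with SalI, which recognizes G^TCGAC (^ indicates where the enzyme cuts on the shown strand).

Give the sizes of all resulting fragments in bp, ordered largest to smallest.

67, 56, 37, 19, 18 bp

SalI sites (GTCGAC) start at positions 18, 85, 122, 178.
SalI cuts after the first base of each site, so after positions 18, 85, 122, 178.
Linear molecule, 4 cuts → 5 fragments:
  1–18 → 18 bp
  19–85 → 67 bp
  86–122 → 37 bp
  123–178 → 56 bp
  179–197 → 19 bp
Sorted largest to smallest: 67, 56, 37, 19, 18 bp.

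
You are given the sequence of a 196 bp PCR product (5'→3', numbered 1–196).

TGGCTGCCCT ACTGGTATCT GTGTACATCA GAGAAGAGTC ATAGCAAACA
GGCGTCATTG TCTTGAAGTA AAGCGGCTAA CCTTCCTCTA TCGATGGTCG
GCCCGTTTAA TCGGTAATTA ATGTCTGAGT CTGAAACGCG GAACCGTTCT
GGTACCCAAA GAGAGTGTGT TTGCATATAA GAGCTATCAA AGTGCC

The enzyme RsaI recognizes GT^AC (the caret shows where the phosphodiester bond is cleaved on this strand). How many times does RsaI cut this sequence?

2

GTAC occurs starting at positions 23, 152.
RsaI cuts at 2 sites.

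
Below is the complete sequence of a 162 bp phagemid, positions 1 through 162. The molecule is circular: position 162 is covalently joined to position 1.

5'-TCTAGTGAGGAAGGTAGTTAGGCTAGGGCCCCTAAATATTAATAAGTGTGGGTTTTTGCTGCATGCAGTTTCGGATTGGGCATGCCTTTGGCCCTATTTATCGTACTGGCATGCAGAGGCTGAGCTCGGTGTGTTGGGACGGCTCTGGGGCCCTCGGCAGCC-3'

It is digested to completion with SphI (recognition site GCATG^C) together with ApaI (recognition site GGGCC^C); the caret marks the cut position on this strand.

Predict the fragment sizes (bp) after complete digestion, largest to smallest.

SphI sites (GCATGC) start at positions 61, 80, 109.
SphI cuts after base 5 of each site (before the last base), so after positions 65, 84, 113.
ApaI sites (GGGCCC) start at positions 26, 148.
ApaI cuts after base 5 of each site (before the last base), so after positions 30, 152.
Combined cut positions: 30, 65, 84, 113, 152.
Circular molecule, 5 cuts → 5 fragments:
  31–65 → 35 bp
  66–84 → 19 bp
  85–113 → 29 bp
  114–152 → 39 bp
  153–162 then 1–30 → 10 + 30 = 40 bp
Sorted largest to smallest: 40, 39, 35, 29, 19 bp.

40, 39, 35, 29, 19 bp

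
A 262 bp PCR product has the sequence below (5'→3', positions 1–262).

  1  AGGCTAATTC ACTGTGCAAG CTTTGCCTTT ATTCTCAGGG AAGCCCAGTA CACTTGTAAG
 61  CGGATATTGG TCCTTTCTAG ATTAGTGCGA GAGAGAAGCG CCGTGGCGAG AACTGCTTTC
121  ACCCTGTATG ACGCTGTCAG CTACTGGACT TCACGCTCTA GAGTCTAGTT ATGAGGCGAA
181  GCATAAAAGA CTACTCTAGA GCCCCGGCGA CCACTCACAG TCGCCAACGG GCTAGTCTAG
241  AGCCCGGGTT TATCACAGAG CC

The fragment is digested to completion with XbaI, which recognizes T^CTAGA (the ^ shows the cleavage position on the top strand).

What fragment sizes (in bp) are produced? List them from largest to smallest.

XbaI sites (TCTAGA) start at positions 76, 157, 195, 236.
XbaI cuts after the first base of each site, so after positions 76, 157, 195, 236.
Linear molecule, 4 cuts → 5 fragments:
  1–76 → 76 bp
  77–157 → 81 bp
  158–195 → 38 bp
  196–236 → 41 bp
  237–262 → 26 bp
Sorted largest to smallest: 81, 76, 41, 38, 26 bp.

81, 76, 41, 38, 26 bp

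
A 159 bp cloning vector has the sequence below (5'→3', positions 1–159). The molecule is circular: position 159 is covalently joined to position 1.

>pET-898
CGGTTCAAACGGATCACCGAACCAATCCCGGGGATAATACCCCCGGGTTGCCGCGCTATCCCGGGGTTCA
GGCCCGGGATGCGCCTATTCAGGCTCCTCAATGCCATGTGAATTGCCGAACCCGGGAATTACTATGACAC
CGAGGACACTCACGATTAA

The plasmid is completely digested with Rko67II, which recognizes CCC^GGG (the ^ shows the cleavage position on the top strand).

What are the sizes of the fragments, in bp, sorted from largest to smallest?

65, 48, 18, 15, 13 bp

Rko67II sites (CCCGGG) start at positions 27, 42, 60, 73, 121.
Rko67II cuts after base 3 of each site, so after positions 29, 44, 62, 75, 123.
Circular molecule, 5 cuts → 5 fragments:
  30–44 → 15 bp
  45–62 → 18 bp
  63–75 → 13 bp
  76–123 → 48 bp
  124–159 then 1–29 → 36 + 29 = 65 bp
Sorted largest to smallest: 65, 48, 18, 15, 13 bp.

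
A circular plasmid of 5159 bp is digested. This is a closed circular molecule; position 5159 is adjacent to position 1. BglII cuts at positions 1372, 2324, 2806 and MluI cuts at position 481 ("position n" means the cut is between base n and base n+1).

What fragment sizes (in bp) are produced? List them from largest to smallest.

2834, 952, 891, 482 bp

Combined cut positions (sorted): 481, 1372, 2324, 2806.
Circular molecule, 4 cuts → 4 fragments:
  1372 − 481 = 891 bp
  2324 − 1372 = 952 bp
  2806 − 2324 = 482 bp
  wrap: 5159 − 2806 + 481 = 2834 bp
Sorted largest to smallest: 2834, 952, 891, 482 bp.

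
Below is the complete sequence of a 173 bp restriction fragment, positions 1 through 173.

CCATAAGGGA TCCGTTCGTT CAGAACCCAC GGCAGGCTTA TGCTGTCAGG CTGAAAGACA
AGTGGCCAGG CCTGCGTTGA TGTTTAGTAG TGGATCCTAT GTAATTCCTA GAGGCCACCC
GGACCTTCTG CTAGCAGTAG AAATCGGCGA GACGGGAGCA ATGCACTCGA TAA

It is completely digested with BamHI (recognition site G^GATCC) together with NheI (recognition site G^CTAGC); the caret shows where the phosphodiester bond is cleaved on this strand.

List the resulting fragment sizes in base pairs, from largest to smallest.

BamHI sites (GGATCC) start at positions 8, 92.
BamHI cuts after the first base of each site, so after positions 8, 92.
The NheI site (GCTAGC) starts at position 130.
NheI cuts after the first base of each site, so after position 130.
Combined cut positions: 8, 92, 130.
Linear molecule, 3 cuts → 4 fragments:
  1–8 → 8 bp
  9–92 → 84 bp
  93–130 → 38 bp
  131–173 → 43 bp
Sorted largest to smallest: 84, 43, 38, 8 bp.

84, 43, 38, 8 bp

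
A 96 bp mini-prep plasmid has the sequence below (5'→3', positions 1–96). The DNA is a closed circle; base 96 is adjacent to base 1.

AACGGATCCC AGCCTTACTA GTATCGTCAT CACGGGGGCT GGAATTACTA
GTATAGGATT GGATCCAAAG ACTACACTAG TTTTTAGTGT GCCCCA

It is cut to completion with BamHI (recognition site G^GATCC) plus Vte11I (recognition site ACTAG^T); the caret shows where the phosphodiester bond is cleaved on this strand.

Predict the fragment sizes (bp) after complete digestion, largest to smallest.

BamHI sites (GGATCC) start at positions 4, 61.
BamHI cuts after the first base of each site, so after positions 4, 61.
Vte11I sites (ACTAGT) start at positions 17, 47, 76.
Vte11I cuts after base 5 of each site (before the last base), so after positions 21, 51, 80.
Combined cut positions: 4, 21, 51, 61, 80.
Circular molecule, 5 cuts → 5 fragments:
  5–21 → 17 bp
  22–51 → 30 bp
  52–61 → 10 bp
  62–80 → 19 bp
  81–96 then 1–4 → 16 + 4 = 20 bp
Sorted largest to smallest: 30, 20, 19, 17, 10 bp.

30, 20, 19, 17, 10 bp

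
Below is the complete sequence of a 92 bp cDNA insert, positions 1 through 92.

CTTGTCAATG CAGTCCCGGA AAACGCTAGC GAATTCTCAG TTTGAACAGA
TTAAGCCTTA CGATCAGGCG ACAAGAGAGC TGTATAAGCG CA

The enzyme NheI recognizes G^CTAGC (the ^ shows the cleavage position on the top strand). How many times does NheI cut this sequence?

1

GCTAGC occurs starting at position 25.
NheI cuts at 1 site.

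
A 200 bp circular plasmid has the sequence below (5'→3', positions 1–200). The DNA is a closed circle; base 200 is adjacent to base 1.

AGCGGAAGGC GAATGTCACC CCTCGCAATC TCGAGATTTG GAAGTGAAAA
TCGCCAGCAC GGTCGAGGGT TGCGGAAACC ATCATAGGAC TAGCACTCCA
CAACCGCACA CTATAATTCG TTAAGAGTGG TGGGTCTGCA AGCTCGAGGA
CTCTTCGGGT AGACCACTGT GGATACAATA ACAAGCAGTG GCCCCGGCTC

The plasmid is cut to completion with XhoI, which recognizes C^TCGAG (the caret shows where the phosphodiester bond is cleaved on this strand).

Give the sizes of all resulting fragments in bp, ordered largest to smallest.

113, 87 bp

XhoI sites (CTCGAG) start at positions 30, 143.
XhoI cuts after the first base of each site, so after positions 30, 143.
Circular molecule, 2 cuts → 2 fragments:
  31–143 → 113 bp
  144–200 then 1–30 → 57 + 30 = 87 bp
Sorted largest to smallest: 113, 87 bp.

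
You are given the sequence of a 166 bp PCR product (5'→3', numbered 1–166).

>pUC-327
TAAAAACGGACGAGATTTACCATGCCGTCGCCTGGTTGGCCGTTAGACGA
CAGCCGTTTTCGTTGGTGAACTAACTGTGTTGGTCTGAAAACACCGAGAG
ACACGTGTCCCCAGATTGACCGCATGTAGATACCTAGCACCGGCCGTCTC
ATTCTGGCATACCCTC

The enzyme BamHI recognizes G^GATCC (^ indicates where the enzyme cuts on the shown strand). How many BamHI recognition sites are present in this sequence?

0

No occurrence of GGATCC is present in the sequence.
BamHI does not cut: 0 sites.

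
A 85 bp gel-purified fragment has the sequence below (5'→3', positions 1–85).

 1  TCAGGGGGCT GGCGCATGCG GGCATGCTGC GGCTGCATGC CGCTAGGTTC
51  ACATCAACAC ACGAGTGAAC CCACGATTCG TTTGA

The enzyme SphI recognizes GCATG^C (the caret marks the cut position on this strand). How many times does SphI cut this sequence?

GCATGC occurs starting at positions 14, 22, 35.
SphI cuts at 3 sites.

3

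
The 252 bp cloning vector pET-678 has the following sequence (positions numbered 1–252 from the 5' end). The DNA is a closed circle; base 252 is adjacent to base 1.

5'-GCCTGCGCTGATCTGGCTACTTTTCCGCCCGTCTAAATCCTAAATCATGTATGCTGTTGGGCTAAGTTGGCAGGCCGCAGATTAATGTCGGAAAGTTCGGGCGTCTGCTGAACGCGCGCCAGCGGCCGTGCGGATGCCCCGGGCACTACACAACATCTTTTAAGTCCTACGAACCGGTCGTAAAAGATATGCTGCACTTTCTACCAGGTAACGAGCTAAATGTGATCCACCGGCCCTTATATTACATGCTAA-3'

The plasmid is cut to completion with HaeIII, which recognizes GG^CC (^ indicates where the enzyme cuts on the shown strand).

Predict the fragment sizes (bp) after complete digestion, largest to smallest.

HaeIII sites (GGCC) start at positions 73, 124, 232.
HaeIII cuts after base 2 of each site, so after positions 74, 125, 233.
Circular molecule, 3 cuts → 3 fragments:
  75–125 → 51 bp
  126–233 → 108 bp
  234–252 then 1–74 → 19 + 74 = 93 bp
Sorted largest to smallest: 108, 93, 51 bp.

108, 93, 51 bp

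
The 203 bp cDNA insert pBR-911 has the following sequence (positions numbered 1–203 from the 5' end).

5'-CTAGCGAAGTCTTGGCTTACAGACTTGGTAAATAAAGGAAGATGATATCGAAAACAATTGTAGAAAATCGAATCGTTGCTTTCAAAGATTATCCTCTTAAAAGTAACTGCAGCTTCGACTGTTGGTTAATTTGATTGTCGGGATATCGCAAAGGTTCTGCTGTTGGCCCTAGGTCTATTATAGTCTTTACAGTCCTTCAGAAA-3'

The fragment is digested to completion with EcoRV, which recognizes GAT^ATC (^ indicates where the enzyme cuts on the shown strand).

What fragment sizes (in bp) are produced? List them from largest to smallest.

98, 59, 46 bp

EcoRV sites (GATATC) start at positions 44, 142.
EcoRV cuts after base 3 of each site, so after positions 46, 144.
Linear molecule, 2 cuts → 3 fragments:
  1–46 → 46 bp
  47–144 → 98 bp
  145–203 → 59 bp
Sorted largest to smallest: 98, 59, 46 bp.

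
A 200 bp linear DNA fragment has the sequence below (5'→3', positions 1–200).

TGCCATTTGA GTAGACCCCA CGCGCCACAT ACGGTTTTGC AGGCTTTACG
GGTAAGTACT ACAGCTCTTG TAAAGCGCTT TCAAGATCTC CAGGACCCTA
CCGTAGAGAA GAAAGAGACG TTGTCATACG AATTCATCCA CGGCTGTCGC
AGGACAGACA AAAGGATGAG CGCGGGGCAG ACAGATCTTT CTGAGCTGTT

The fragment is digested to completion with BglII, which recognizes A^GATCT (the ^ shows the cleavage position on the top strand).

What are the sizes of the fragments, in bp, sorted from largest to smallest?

BglII sites (AGATCT) start at positions 84, 183.
BglII cuts after the first base of each site, so after positions 84, 183.
Linear molecule, 2 cuts → 3 fragments:
  1–84 → 84 bp
  85–183 → 99 bp
  184–200 → 17 bp
Sorted largest to smallest: 99, 84, 17 bp.

99, 84, 17 bp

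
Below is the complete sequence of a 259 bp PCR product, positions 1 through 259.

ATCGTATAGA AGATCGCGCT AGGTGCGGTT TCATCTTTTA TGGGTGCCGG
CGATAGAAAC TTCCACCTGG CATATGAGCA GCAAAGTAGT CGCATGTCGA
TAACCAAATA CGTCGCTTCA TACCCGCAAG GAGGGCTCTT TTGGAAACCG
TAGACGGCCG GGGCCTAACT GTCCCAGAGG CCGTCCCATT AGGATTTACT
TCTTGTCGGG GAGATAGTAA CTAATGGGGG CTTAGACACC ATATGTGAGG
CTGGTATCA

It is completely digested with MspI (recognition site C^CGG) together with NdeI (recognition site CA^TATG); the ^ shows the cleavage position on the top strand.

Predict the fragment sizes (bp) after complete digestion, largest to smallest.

MspI sites (CCGG) start at positions 47, 158.
MspI cuts after the first base of each site, so after positions 47, 158.
NdeI sites (CATATG) start at positions 71, 240.
NdeI cuts after base 2 of each site, so after positions 72, 241.
Combined cut positions: 47, 72, 158, 241.
Linear molecule, 4 cuts → 5 fragments:
  1–47 → 47 bp
  48–72 → 25 bp
  73–158 → 86 bp
  159–241 → 83 bp
  242–259 → 18 bp
Sorted largest to smallest: 86, 83, 47, 25, 18 bp.

86, 83, 47, 25, 18 bp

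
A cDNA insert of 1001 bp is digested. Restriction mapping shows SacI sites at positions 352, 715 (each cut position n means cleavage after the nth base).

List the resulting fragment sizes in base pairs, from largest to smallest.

Linear molecule, 2 cuts → 3 fragments:
  352 − 0 = 352 bp
  715 − 352 = 363 bp
  1001 − 715 = 286 bp
Sorted largest to smallest: 363, 352, 286 bp.

363, 352, 286 bp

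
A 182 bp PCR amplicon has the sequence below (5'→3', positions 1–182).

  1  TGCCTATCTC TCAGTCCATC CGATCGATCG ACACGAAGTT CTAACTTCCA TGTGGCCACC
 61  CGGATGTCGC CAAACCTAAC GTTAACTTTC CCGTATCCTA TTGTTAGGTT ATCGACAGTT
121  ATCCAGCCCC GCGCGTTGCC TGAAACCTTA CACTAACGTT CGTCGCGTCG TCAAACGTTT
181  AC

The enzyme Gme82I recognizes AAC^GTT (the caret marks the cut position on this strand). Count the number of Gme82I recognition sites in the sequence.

3

AACGTT occurs starting at positions 78, 155, 174.
Gme82I cuts at 3 sites.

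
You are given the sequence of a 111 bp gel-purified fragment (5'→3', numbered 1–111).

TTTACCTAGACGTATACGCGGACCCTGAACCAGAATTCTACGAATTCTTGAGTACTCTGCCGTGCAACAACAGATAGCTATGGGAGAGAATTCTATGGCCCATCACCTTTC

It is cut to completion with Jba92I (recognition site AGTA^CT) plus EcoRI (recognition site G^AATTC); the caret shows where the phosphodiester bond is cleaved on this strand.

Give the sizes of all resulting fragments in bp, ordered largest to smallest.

The Jba92I site (AGTACT) starts at position 51.
Jba92I cuts after base 4 of each site, so after position 54.
EcoRI sites (GAATTC) start at positions 33, 42, 88.
EcoRI cuts after the first base of each site, so after positions 33, 42, 88.
Combined cut positions: 33, 42, 54, 88.
Linear molecule, 4 cuts → 5 fragments:
  1–33 → 33 bp
  34–42 → 9 bp
  43–54 → 12 bp
  55–88 → 34 bp
  89–111 → 23 bp
Sorted largest to smallest: 34, 33, 23, 12, 9 bp.

34, 33, 23, 12, 9 bp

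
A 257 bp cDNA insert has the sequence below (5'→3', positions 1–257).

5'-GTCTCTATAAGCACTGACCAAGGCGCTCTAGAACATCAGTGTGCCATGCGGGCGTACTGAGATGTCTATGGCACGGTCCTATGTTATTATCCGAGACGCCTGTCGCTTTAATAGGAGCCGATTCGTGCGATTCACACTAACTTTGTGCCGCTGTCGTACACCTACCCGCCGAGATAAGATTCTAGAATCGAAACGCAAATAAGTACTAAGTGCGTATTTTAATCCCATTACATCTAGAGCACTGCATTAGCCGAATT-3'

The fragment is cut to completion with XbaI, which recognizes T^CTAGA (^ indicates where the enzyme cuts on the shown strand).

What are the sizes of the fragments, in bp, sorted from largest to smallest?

154, 52, 27, 24 bp

XbaI sites (TCTAGA) start at positions 27, 181, 233.
XbaI cuts after the first base of each site, so after positions 27, 181, 233.
Linear molecule, 3 cuts → 4 fragments:
  1–27 → 27 bp
  28–181 → 154 bp
  182–233 → 52 bp
  234–257 → 24 bp
Sorted largest to smallest: 154, 52, 27, 24 bp.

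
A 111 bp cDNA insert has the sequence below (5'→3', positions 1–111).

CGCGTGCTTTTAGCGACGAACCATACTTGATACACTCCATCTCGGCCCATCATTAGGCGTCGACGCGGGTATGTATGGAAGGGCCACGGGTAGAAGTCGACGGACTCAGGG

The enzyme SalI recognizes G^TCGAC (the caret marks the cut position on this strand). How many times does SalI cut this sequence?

GTCGAC occurs starting at positions 59, 96.
SalI cuts at 2 sites.

2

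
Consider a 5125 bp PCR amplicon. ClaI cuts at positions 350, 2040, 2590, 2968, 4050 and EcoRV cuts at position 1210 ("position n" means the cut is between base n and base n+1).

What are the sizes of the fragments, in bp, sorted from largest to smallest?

1082, 1075, 860, 830, 550, 378, 350 bp

Combined cut positions (sorted): 350, 1210, 2040, 2590, 2968, 4050.
Linear molecule, 6 cuts → 7 fragments:
  350 − 0 = 350 bp
  1210 − 350 = 860 bp
  2040 − 1210 = 830 bp
  2590 − 2040 = 550 bp
  2968 − 2590 = 378 bp
  4050 − 2968 = 1082 bp
  5125 − 4050 = 1075 bp
Sorted largest to smallest: 1082, 1075, 860, 830, 550, 378, 350 bp.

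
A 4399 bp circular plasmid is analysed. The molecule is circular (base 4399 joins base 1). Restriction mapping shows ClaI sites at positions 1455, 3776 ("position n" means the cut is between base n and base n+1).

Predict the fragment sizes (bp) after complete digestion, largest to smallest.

2321, 2078 bp

Circular molecule, 2 cuts → 2 fragments:
  3776 − 1455 = 2321 bp
  wrap: 4399 − 3776 + 1455 = 2078 bp
Sorted largest to smallest: 2321, 2078 bp.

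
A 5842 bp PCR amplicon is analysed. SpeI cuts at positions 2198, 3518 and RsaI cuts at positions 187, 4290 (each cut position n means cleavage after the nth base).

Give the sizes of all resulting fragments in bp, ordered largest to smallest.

2011, 1552, 1320, 772, 187 bp

Combined cut positions (sorted): 187, 2198, 3518, 4290.
Linear molecule, 4 cuts → 5 fragments:
  187 − 0 = 187 bp
  2198 − 187 = 2011 bp
  3518 − 2198 = 1320 bp
  4290 − 3518 = 772 bp
  5842 − 4290 = 1552 bp
Sorted largest to smallest: 2011, 1552, 1320, 772, 187 bp.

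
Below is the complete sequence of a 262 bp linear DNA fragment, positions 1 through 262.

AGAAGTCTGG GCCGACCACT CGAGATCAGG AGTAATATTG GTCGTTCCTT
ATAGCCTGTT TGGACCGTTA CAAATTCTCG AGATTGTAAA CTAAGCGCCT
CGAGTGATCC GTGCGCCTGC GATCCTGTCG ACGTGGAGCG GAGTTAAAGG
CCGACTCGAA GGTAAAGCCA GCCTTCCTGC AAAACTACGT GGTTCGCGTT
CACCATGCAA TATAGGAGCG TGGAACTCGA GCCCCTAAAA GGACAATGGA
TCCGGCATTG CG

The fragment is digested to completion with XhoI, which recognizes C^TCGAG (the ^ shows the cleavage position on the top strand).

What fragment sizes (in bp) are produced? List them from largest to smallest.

127, 58, 36, 22, 19 bp

XhoI sites (CTCGAG) start at positions 19, 77, 99, 226.
XhoI cuts after the first base of each site, so after positions 19, 77, 99, 226.
Linear molecule, 4 cuts → 5 fragments:
  1–19 → 19 bp
  20–77 → 58 bp
  78–99 → 22 bp
  100–226 → 127 bp
  227–262 → 36 bp
Sorted largest to smallest: 127, 58, 36, 22, 19 bp.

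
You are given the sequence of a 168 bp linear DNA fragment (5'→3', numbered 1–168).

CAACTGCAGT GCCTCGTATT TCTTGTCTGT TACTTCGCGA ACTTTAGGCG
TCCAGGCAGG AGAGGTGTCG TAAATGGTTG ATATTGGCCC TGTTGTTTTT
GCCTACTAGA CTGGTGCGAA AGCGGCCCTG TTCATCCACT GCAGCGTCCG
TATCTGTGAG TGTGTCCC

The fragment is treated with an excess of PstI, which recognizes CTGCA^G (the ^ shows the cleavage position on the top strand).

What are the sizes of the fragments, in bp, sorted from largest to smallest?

135, 25, 8 bp

PstI sites (CTGCAG) start at positions 4, 139.
PstI cuts after base 5 of each site (before the last base), so after positions 8, 143.
Linear molecule, 2 cuts → 3 fragments:
  1–8 → 8 bp
  9–143 → 135 bp
  144–168 → 25 bp
Sorted largest to smallest: 135, 25, 8 bp.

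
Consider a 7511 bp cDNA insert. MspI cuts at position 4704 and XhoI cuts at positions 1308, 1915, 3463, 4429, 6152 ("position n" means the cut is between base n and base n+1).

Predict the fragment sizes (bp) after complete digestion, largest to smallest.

1548, 1448, 1359, 1308, 966, 607, 275 bp

Combined cut positions (sorted): 1308, 1915, 3463, 4429, 4704, 6152.
Linear molecule, 6 cuts → 7 fragments:
  1308 − 0 = 1308 bp
  1915 − 1308 = 607 bp
  3463 − 1915 = 1548 bp
  4429 − 3463 = 966 bp
  4704 − 4429 = 275 bp
  6152 − 4704 = 1448 bp
  7511 − 6152 = 1359 bp
Sorted largest to smallest: 1548, 1448, 1359, 1308, 966, 607, 275 bp.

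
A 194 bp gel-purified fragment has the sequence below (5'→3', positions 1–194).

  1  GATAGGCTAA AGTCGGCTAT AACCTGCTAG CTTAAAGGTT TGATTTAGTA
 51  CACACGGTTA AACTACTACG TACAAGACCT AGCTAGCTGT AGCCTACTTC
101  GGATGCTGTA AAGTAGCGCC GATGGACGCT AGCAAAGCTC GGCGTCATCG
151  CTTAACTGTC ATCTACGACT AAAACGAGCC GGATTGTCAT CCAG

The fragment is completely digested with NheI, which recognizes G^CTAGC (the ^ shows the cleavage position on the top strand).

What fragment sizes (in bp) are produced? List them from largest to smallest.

66, 56, 46, 26 bp

NheI sites (GCTAGC) start at positions 26, 82, 128.
NheI cuts after the first base of each site, so after positions 26, 82, 128.
Linear molecule, 3 cuts → 4 fragments:
  1–26 → 26 bp
  27–82 → 56 bp
  83–128 → 46 bp
  129–194 → 66 bp
Sorted largest to smallest: 66, 56, 46, 26 bp.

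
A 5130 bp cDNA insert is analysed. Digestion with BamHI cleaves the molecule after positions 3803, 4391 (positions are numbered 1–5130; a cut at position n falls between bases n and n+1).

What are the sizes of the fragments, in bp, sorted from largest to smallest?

3803, 739, 588 bp

Linear molecule, 2 cuts → 3 fragments:
  3803 − 0 = 3803 bp
  4391 − 3803 = 588 bp
  5130 − 4391 = 739 bp
Sorted largest to smallest: 3803, 739, 588 bp.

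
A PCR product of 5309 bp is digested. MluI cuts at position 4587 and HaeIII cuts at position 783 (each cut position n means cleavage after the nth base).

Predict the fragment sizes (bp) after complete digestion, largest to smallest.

Combined cut positions (sorted): 783, 4587.
Linear molecule, 2 cuts → 3 fragments:
  783 − 0 = 783 bp
  4587 − 783 = 3804 bp
  5309 − 4587 = 722 bp
Sorted largest to smallest: 3804, 783, 722 bp.

3804, 783, 722 bp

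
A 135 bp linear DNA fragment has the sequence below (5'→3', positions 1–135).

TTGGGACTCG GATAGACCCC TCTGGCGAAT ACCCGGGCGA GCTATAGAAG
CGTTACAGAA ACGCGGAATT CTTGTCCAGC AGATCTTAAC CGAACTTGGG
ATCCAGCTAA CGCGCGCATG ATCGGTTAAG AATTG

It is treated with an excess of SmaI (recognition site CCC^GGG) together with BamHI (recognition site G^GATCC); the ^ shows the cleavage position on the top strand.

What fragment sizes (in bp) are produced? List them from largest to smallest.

The SmaI site (CCCGGG) starts at position 32.
SmaI cuts after base 3 of each site, so after position 34.
The BamHI site (GGATCC) starts at position 99.
BamHI cuts after the first base of each site, so after position 99.
Combined cut positions: 34, 99.
Linear molecule, 2 cuts → 3 fragments:
  1–34 → 34 bp
  35–99 → 65 bp
  100–135 → 36 bp
Sorted largest to smallest: 65, 36, 34 bp.

65, 36, 34 bp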